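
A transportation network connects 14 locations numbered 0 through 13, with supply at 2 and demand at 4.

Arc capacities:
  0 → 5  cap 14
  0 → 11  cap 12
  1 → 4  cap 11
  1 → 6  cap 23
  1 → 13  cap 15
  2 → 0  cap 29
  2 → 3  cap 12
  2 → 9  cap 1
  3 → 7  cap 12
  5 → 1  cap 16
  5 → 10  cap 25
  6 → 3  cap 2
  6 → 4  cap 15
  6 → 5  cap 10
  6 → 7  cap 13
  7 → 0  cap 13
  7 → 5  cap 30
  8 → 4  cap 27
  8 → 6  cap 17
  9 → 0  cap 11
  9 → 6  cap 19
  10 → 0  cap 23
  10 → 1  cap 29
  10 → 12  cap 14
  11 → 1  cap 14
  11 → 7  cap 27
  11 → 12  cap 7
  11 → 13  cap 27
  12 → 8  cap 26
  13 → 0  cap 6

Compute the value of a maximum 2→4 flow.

Maximum flow value: 39

augment #1: 2→9→6→4 bottleneck 1, total now 1
augment #2: 2→0→5→1→4 bottleneck 11, total now 12
augment #3: 2→0→5→1→6→4 bottleneck 3, total now 15
augment #4: 2→0→11→1→6→4 bottleneck 11, total now 26
augment #5: 2→0→11→12→8→4 bottleneck 1, total now 27
augment #6: 2→3→7→5→10→12→8→4 bottleneck 12, total now 39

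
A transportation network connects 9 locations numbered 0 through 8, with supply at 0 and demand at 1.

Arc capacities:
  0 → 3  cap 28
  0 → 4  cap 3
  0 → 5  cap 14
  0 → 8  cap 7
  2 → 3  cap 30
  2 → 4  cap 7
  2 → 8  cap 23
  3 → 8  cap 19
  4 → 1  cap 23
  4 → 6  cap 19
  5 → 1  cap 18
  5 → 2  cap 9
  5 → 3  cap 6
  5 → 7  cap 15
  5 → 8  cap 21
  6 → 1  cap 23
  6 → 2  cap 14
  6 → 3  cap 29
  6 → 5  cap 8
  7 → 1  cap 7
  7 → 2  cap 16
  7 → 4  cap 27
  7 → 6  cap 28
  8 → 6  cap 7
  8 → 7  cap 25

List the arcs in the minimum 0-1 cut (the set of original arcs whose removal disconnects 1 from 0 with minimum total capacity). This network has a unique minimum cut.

Min-cut arcs: {(0,4), (0,5), (0,8), (3,8)} (total capacity 43)

augment #1: 0→4→1 push 3
augment #2: 0→5→1 push 14
augment #3: 0→8→6→1 push 7
augment #4: 0→3→8→7→1 push 7
augment #5: 0→3→8→7→4→1 push 12
max flow = 43; residual-reachable set from 0 gives S-side
cut edges (S→T): {(0,4), (0,5), (0,8), (3,8)} total cap 43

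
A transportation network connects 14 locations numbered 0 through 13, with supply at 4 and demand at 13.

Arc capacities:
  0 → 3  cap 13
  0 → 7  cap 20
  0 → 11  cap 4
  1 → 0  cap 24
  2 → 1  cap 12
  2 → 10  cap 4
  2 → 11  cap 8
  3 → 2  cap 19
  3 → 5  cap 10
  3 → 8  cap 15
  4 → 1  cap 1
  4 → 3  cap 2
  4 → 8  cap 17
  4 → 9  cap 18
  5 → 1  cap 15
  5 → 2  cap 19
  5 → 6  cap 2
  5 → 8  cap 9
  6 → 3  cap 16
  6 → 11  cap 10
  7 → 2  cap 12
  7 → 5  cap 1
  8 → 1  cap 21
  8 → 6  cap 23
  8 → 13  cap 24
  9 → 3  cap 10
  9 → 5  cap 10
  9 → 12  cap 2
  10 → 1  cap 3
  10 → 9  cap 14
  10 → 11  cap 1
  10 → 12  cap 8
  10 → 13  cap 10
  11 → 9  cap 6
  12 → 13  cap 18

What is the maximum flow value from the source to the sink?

Maximum flow value: 30

augment #1: 4→8→13 bottleneck 17, total now 17
augment #2: 4→3→8→13 bottleneck 2, total now 19
augment #3: 4→9→12→13 bottleneck 2, total now 21
augment #4: 4→9→3→8→13 bottleneck 5, total now 26
augment #5: 4→9→3→2→10→13 bottleneck 4, total now 30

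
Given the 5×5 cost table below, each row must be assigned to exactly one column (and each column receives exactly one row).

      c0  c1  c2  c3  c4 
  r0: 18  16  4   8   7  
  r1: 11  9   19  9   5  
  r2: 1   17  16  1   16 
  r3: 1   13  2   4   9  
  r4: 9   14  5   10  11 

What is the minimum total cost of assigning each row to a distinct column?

optimal assignment: row0→col4 (cost 7), row1→col1 (cost 9), row2→col3 (cost 1), row3→col0 (cost 1), row4→col2 (cost 5)
total = 7 + 9 + 1 + 1 + 5 = 23

Minimum assignment cost: 23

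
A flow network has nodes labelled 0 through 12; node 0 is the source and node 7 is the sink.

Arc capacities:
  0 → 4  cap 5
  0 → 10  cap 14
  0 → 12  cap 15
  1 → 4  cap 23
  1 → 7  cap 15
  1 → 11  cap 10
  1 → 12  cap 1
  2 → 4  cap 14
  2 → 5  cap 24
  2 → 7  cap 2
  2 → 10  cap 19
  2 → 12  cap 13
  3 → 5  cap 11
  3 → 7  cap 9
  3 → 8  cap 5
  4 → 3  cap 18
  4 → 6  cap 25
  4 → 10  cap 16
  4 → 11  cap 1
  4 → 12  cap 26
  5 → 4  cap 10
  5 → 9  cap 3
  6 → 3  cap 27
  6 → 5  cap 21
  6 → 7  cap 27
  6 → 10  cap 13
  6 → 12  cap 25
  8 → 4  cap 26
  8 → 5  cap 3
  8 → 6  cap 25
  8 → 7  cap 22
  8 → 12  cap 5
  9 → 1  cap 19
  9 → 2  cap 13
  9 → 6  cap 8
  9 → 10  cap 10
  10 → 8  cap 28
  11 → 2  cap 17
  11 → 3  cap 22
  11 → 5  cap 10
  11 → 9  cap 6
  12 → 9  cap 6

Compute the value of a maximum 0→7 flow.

Maximum flow value: 25

augment #1: 0→4→3→7 bottleneck 5, total now 5
augment #2: 0→10→8→7 bottleneck 14, total now 19
augment #3: 0→12→9→1→7 bottleneck 6, total now 25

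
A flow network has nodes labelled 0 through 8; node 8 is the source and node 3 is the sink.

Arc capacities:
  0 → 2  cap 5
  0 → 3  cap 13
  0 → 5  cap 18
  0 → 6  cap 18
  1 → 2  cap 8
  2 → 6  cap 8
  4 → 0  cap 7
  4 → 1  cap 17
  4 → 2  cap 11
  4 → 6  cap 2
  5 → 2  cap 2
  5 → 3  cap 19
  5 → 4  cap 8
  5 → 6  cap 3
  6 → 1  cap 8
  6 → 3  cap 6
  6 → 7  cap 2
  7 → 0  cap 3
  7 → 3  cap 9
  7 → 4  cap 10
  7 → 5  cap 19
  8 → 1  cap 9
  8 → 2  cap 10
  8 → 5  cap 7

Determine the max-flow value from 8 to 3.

Maximum flow value: 15

augment #1: 8→5→3 bottleneck 7, total now 7
augment #2: 8→2→6→3 bottleneck 6, total now 13
augment #3: 8→2→6→7→3 bottleneck 2, total now 15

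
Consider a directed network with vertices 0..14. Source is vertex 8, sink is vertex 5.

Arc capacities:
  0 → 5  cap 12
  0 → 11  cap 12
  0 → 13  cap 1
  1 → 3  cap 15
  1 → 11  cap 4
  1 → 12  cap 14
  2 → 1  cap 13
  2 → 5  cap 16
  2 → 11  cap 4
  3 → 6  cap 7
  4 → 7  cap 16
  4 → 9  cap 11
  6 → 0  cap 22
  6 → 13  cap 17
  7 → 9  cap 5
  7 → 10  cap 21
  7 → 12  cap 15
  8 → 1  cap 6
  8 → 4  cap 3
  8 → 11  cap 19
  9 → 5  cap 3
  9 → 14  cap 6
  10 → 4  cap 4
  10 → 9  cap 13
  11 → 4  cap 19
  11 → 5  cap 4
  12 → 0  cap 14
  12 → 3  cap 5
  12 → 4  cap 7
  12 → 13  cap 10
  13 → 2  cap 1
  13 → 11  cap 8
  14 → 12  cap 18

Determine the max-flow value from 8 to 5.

Maximum flow value: 20

augment #1: 8→11→5 bottleneck 4, total now 4
augment #2: 8→4→9→5 bottleneck 3, total now 7
augment #3: 8→1→12→0→5 bottleneck 6, total now 13
augment #4: 8→11→4→7→12→0→5 bottleneck 6, total now 19
augment #5: 8→11→4→7→12→13→2→5 bottleneck 1, total now 20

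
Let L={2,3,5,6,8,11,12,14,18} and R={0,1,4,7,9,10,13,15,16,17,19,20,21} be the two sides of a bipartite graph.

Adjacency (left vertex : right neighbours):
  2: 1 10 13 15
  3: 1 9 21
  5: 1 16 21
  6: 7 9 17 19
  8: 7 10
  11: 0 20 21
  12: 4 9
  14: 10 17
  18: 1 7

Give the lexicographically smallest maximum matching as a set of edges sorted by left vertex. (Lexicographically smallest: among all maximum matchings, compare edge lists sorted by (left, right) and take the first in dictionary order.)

Lex-smallest maximum matching: {(2,1), (3,9), (5,16), (6,19), (8,10), (11,0), (12,4), (14,17), (18,7)}

|M| = 9 (so the lex-smallest maximum matching has 9 edges)
process left vertices in ascending order; for each, take the smallest-labelled available neighbour that still permits 9 edges overall, or leave it unmatched if none does
lex-smallest matching: {2-1, 3-9, 5-16, 6-19, 8-10, 11-0, 12-4, 14-17, 18-7}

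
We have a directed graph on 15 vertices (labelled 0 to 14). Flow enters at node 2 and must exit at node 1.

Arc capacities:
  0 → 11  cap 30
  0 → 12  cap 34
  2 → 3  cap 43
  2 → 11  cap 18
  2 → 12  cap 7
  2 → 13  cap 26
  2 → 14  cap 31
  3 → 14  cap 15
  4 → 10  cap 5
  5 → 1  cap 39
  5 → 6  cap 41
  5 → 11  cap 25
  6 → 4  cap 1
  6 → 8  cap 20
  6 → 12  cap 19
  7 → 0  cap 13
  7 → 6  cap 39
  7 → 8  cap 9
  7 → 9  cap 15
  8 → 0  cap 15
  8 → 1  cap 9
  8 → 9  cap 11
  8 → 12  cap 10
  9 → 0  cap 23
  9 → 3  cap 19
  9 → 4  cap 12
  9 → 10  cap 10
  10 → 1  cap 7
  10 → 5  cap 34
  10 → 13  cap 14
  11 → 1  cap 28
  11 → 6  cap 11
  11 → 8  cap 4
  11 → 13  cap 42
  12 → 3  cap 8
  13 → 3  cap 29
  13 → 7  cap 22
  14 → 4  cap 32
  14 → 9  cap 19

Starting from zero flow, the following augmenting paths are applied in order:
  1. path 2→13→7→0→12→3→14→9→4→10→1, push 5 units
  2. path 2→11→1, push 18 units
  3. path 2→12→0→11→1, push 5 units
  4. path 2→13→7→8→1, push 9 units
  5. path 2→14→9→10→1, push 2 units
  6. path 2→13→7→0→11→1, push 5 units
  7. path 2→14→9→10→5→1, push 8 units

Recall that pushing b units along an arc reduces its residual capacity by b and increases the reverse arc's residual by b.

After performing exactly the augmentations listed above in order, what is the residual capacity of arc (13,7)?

after path 1 (2→13→7→0→12→3→14→9→4→10→1, push 5): res(13,7)=17
after path 2 (2→11→1, push 18): res(13,7)=17
after path 3 (2→12→0→11→1, push 5): res(13,7)=17
after path 4 (2→13→7→8→1, push 9): res(13,7)=8
after path 5 (2→14→9→10→1, push 2): res(13,7)=8
after path 6 (2→13→7→0→11→1, push 5): res(13,7)=3
after path 7 (2→14→9→10→5→1, push 8): res(13,7)=3

Residual capacity of (13,7): 3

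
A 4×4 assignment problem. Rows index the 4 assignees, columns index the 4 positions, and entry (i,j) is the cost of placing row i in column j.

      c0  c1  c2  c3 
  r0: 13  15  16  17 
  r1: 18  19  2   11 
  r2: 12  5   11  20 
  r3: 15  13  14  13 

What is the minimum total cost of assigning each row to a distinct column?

Minimum assignment cost: 33

optimal assignment: row0→col0 (cost 13), row1→col2 (cost 2), row2→col1 (cost 5), row3→col3 (cost 13)
total = 13 + 2 + 5 + 13 = 33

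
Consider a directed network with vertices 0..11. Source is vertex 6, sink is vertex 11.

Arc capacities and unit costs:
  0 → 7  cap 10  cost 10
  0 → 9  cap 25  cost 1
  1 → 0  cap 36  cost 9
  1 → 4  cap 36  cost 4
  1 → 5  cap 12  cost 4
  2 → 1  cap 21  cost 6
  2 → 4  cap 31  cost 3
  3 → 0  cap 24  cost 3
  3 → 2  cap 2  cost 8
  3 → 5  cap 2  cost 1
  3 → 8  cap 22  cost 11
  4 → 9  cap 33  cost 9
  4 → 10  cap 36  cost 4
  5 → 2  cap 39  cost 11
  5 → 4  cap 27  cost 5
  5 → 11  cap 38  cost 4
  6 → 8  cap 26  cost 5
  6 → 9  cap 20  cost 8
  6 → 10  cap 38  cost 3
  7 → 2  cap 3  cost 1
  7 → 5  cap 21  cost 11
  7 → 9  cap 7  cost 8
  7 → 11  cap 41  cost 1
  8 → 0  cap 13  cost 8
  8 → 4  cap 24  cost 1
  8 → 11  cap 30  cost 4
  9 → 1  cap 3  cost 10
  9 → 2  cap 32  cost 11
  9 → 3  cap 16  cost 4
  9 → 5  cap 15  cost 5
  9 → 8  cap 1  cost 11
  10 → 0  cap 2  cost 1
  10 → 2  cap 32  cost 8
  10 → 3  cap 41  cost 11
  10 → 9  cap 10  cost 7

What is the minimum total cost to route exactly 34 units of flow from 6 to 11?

Minimum cost for 34 units: 364

shortest-cost path #1: 6→8→11 push 26 @ unit cost 9 (adds 234)
shortest-cost path #2: 6→10→0→9→5→11 push 2 @ unit cost 14 (adds 28)
shortest-cost path #3: 6→9→5→11 push 6 @ unit cost 17 (adds 102)
total cost = 364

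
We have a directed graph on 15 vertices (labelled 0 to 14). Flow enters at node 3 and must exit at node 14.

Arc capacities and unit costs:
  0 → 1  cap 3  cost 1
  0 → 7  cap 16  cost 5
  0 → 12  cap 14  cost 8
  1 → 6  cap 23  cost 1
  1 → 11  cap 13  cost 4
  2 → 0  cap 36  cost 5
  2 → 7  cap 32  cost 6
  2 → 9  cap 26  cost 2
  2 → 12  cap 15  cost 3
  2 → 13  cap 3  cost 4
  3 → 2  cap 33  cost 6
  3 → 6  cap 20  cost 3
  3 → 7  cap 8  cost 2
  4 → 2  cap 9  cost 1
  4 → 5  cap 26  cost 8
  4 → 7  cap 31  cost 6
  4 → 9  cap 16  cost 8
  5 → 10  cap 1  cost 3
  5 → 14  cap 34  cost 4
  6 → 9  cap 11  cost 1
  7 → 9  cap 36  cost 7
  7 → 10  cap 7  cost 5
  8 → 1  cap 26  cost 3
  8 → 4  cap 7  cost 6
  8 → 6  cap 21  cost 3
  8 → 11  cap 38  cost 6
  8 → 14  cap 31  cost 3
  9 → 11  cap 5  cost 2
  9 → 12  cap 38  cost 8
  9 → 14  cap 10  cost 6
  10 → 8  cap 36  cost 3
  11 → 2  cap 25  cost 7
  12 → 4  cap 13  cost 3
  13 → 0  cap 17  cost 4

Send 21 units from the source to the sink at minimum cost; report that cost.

shortest-cost path #1: 3→6→9→14 push 10 @ unit cost 10 (adds 100)
shortest-cost path #2: 3→7→10→8→14 push 7 @ unit cost 13 (adds 91)
shortest-cost path #3: 3→2→12→4→5→14 push 4 @ unit cost 24 (adds 96)
total cost = 287

Minimum cost for 21 units: 287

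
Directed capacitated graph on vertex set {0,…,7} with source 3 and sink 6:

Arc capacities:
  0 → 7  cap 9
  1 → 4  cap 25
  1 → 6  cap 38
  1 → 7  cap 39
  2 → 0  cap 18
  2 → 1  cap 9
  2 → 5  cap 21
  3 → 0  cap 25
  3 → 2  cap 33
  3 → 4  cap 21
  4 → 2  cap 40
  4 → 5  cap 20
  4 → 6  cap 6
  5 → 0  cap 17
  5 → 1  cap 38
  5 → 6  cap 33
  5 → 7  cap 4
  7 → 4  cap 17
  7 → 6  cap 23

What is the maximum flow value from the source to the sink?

Maximum flow value: 60

augment #1: 3→4→6 bottleneck 6, total now 6
augment #2: 3→0→7→6 bottleneck 9, total now 15
augment #3: 3→2→1→6 bottleneck 9, total now 24
augment #4: 3→2→5→6 bottleneck 21, total now 45
augment #5: 3→4→5→6 bottleneck 12, total now 57
augment #6: 3→4→5→1→6 bottleneck 3, total now 60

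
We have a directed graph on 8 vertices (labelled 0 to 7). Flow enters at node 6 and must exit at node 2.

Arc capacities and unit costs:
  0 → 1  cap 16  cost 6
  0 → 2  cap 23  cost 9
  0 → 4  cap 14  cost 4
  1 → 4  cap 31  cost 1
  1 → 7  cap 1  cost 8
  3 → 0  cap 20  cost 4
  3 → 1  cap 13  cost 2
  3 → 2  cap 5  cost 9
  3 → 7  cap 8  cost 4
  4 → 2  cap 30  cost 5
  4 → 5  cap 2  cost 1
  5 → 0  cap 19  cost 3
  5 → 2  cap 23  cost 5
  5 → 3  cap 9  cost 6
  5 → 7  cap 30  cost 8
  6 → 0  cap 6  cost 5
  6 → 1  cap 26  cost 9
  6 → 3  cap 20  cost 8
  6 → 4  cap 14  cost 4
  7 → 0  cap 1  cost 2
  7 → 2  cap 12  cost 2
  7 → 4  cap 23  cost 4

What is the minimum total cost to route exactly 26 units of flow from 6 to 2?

Minimum cost for 26 units: 294

shortest-cost path #1: 6→4→2 push 14 @ unit cost 9 (adds 126)
shortest-cost path #2: 6→0→2 push 6 @ unit cost 14 (adds 84)
shortest-cost path #3: 6→3→7→2 push 6 @ unit cost 14 (adds 84)
total cost = 294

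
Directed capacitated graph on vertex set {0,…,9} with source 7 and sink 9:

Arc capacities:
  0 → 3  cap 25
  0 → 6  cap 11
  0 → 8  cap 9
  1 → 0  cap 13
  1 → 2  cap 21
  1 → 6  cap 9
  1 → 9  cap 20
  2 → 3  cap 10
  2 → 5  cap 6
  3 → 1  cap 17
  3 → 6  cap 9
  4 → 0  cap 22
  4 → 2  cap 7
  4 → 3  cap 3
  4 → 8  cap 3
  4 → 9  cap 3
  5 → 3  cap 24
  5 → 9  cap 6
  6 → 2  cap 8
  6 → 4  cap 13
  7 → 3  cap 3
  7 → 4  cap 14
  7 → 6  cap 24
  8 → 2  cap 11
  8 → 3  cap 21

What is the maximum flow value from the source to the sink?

Maximum flow value: 26

augment #1: 7→4→9 bottleneck 3, total now 3
augment #2: 7→3→1→9 bottleneck 3, total now 6
augment #3: 7→4→2→5→9 bottleneck 6, total now 12
augment #4: 7→4→3→1→9 bottleneck 3, total now 15
augment #5: 7→4→0→3→1→9 bottleneck 2, total now 17
augment #6: 7→6→2→3→1→9 bottleneck 8, total now 25
augment #7: 7→6→4→0→3→1→9 bottleneck 1, total now 26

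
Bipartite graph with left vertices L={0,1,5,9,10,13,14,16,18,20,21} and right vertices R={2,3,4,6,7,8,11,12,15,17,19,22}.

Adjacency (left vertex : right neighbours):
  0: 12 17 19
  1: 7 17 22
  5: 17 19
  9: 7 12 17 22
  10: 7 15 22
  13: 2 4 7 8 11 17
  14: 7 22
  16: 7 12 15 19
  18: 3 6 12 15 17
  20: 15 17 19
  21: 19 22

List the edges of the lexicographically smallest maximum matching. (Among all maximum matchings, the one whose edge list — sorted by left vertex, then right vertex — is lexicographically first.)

|M| = 8 (so the lex-smallest maximum matching has 8 edges)
process left vertices in ascending order; for each, take the smallest-labelled available neighbour that still permits 8 edges overall, or leave it unmatched if none does
lex-smallest matching: {0-12, 1-7, 5-17, 9-22, 10-15, 13-2, 16-19, 18-3}

Lex-smallest maximum matching: {(0,12), (1,7), (5,17), (9,22), (10,15), (13,2), (16,19), (18,3)}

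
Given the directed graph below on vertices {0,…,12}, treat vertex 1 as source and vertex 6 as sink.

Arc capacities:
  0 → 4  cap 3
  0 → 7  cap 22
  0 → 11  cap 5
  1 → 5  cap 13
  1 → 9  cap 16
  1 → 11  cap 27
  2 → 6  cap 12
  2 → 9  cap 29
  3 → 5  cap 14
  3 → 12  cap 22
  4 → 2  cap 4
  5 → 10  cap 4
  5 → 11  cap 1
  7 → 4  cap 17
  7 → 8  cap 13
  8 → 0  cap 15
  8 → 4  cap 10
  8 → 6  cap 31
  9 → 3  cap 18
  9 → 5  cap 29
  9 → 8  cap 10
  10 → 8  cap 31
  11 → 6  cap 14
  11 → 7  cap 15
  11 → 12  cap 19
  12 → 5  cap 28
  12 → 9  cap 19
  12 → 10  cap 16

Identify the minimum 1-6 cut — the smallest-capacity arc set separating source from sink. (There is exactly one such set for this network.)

Min-cut arcs: {(1,9), (1,11), (5,10), (5,11)} (total capacity 48)

augment #1: 1→11→6 push 14
augment #2: 1→9→8→6 push 10
augment #3: 1→5→10→8→6 push 4
augment #4: 1→11→7→8→6 push 13
augment #5: 1→5→11→7→4→2→6 push 1
augment #6: 1→9→3→12→10→8→6 push 4
augment #7: 1→9→3→12→10→8→4→2→6 push 2
max flow = 48; residual-reachable set from 1 gives S-side
cut edges (S→T): {(1,9), (1,11), (5,10), (5,11)} total cap 48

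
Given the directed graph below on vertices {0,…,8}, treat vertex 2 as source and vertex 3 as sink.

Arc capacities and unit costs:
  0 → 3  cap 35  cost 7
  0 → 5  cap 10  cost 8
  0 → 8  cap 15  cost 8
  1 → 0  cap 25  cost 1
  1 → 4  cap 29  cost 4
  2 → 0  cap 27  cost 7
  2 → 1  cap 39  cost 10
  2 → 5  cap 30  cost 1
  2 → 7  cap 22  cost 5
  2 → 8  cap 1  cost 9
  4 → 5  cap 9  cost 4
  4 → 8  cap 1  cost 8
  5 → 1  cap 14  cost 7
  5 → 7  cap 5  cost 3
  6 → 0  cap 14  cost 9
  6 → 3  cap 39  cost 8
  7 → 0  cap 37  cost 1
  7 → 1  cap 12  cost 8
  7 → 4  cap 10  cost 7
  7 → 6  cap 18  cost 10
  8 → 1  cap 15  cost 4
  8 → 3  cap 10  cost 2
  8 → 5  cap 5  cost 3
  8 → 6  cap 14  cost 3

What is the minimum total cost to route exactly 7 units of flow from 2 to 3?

shortest-cost path #1: 2→8→3 push 1 @ unit cost 11 (adds 11)
shortest-cost path #2: 2→5→7→0→3 push 5 @ unit cost 12 (adds 60)
shortest-cost path #3: 2→7→0→3 push 1 @ unit cost 13 (adds 13)
total cost = 84

Minimum cost for 7 units: 84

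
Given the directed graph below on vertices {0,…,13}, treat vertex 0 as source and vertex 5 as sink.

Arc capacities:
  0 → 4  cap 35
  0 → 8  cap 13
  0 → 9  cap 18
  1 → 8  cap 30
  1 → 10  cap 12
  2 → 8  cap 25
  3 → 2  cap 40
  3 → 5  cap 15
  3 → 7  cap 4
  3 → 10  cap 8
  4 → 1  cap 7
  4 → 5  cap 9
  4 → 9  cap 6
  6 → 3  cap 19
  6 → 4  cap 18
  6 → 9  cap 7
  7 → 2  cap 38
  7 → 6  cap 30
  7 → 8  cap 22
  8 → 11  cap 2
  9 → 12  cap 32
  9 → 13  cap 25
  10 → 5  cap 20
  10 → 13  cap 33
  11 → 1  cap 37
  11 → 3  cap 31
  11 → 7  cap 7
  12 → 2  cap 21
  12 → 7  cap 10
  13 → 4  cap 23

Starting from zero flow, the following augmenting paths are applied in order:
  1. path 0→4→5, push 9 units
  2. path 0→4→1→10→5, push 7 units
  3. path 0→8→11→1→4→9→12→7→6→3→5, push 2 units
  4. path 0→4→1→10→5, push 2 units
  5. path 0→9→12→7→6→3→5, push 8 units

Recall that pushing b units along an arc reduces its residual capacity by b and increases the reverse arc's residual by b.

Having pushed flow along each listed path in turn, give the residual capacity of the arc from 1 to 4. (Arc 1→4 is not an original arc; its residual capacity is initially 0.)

after path 1 (0→4→5, push 9): res(1,4)=0
after path 2 (0→4→1→10→5, push 7): res(1,4)=7
after path 3 (0→8→11→1→4→9→12→7→6→3→5, push 2): res(1,4)=5
after path 4 (0→4→1→10→5, push 2): res(1,4)=7
after path 5 (0→9→12→7→6→3→5, push 8): res(1,4)=7

Residual capacity of (1,4): 7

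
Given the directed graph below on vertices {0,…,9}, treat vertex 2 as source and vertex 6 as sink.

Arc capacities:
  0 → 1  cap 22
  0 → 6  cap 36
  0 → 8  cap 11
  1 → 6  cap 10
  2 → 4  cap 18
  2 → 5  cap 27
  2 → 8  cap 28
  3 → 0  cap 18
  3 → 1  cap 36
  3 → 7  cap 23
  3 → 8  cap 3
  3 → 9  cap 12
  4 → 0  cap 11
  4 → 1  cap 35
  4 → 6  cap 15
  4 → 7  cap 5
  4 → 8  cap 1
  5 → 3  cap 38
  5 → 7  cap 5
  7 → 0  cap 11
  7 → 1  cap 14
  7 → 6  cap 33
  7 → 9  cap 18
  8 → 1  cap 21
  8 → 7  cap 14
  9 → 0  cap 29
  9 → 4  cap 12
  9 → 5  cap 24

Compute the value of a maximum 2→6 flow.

Maximum flow value: 69

augment #1: 2→4→6 bottleneck 15, total now 15
augment #2: 2→4→0→6 bottleneck 3, total now 18
augment #3: 2→5→7→6 bottleneck 5, total now 23
augment #4: 2→8→1→6 bottleneck 10, total now 33
augment #5: 2→8→7→6 bottleneck 14, total now 47
augment #6: 2→5→3→0→6 bottleneck 18, total now 65
augment #7: 2→5→3→7→6 bottleneck 4, total now 69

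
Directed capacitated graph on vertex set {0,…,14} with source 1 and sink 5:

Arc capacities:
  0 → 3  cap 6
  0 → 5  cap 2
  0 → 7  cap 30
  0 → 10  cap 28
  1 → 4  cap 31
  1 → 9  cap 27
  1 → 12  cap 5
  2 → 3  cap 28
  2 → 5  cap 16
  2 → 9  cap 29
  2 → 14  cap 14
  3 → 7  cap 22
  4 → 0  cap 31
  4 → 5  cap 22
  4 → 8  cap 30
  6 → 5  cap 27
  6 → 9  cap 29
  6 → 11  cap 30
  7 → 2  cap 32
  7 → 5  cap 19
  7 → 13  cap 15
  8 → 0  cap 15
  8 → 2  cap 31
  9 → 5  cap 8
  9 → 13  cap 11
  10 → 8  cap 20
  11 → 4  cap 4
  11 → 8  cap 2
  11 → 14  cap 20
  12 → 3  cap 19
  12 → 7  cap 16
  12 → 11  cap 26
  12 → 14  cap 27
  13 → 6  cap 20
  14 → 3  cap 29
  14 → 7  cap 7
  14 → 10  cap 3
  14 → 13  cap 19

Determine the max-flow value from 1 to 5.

Maximum flow value: 55

augment #1: 1→4→5 bottleneck 22, total now 22
augment #2: 1→9→5 bottleneck 8, total now 30
augment #3: 1→4→0→5 bottleneck 2, total now 32
augment #4: 1→12→7→5 bottleneck 5, total now 37
augment #5: 1→4→0→7→5 bottleneck 7, total now 44
augment #6: 1→9→13→6→5 bottleneck 11, total now 55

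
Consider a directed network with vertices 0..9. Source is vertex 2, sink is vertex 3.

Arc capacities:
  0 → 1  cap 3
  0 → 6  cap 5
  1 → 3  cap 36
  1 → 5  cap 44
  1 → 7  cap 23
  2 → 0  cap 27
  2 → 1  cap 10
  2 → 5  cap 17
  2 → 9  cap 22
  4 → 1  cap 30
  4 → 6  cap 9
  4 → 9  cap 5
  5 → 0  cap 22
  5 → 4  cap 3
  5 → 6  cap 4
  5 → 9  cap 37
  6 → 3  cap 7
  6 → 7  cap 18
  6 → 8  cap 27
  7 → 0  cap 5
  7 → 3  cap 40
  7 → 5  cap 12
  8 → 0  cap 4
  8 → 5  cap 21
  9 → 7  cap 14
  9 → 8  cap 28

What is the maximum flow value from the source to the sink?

augment #1: 2→1→3 bottleneck 10, total now 10
augment #2: 2→0→1→3 bottleneck 3, total now 13
augment #3: 2→0→6→3 bottleneck 5, total now 18
augment #4: 2→5→6→3 bottleneck 2, total now 20
augment #5: 2→9→7→3 bottleneck 14, total now 34
augment #6: 2→5→4→1→3 bottleneck 3, total now 37
augment #7: 2→5→6→7→3 bottleneck 2, total now 39

Maximum flow value: 39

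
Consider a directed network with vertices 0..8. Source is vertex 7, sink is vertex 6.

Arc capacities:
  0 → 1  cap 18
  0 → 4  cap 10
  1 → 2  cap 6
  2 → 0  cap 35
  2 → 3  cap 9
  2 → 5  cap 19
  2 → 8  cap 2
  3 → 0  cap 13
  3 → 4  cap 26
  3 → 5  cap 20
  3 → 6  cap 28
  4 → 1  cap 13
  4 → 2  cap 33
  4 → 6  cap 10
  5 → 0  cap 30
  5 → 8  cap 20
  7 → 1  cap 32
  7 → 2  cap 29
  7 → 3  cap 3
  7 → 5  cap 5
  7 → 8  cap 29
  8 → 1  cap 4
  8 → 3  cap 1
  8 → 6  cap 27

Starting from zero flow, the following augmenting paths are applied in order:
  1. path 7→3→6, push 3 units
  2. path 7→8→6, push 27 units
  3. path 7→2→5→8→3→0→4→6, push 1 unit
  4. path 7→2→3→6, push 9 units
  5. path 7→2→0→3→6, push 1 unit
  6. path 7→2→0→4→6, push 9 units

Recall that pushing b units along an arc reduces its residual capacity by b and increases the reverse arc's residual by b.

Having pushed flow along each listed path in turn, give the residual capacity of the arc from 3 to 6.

after path 1 (7→3→6, push 3): res(3,6)=25
after path 2 (7→8→6, push 27): res(3,6)=25
after path 3 (7→2→5→8→3→0→4→6, push 1): res(3,6)=25
after path 4 (7→2→3→6, push 9): res(3,6)=16
after path 5 (7→2→0→3→6, push 1): res(3,6)=15
after path 6 (7→2→0→4→6, push 9): res(3,6)=15

Residual capacity of (3,6): 15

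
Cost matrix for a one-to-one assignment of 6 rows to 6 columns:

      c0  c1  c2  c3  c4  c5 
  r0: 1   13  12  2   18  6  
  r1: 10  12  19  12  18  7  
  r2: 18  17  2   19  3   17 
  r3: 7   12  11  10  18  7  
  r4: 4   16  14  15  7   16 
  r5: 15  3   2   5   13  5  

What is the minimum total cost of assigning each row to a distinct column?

Minimum assignment cost: 28

optimal assignment: row0→col3 (cost 2), row1→col5 (cost 7), row2→col2 (cost 2), row3→col0 (cost 7), row4→col4 (cost 7), row5→col1 (cost 3)
total = 2 + 7 + 2 + 7 + 7 + 3 = 28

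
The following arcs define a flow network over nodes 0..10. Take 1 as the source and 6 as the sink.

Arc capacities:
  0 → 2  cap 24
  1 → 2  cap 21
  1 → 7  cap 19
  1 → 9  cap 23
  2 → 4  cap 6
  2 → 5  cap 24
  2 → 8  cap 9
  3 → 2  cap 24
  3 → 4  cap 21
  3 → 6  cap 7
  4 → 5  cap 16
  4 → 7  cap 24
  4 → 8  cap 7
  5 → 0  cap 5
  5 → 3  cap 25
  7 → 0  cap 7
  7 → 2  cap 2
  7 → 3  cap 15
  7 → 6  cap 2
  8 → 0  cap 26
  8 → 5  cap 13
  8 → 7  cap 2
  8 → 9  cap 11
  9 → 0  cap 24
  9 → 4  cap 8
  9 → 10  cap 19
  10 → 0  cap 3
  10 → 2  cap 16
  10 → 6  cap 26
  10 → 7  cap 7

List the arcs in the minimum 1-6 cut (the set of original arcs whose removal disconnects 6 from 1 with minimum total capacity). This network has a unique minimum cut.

augment #1: 1→7→6 push 2
augment #2: 1→7→3→6 push 7
augment #3: 1→9→10→6 push 19
max flow = 28; residual-reachable set from 1 gives S-side
cut edges (S→T): {(3,6), (7,6), (9,10)} total cap 28

Min-cut arcs: {(3,6), (7,6), (9,10)} (total capacity 28)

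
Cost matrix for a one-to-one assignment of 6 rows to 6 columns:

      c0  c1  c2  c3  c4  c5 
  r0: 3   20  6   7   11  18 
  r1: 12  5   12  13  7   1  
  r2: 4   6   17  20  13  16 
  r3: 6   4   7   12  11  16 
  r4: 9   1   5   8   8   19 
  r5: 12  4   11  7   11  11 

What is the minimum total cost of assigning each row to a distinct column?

one of 2 optimal assignments: row0→col2 (cost 6), row1→col5 (cost 1), row2→col0 (cost 4), row3→col1 (cost 4), row4→col4 (cost 8), row5→col3 (cost 7)
total = 6 + 1 + 4 + 4 + 8 + 7 = 30

Minimum assignment cost: 30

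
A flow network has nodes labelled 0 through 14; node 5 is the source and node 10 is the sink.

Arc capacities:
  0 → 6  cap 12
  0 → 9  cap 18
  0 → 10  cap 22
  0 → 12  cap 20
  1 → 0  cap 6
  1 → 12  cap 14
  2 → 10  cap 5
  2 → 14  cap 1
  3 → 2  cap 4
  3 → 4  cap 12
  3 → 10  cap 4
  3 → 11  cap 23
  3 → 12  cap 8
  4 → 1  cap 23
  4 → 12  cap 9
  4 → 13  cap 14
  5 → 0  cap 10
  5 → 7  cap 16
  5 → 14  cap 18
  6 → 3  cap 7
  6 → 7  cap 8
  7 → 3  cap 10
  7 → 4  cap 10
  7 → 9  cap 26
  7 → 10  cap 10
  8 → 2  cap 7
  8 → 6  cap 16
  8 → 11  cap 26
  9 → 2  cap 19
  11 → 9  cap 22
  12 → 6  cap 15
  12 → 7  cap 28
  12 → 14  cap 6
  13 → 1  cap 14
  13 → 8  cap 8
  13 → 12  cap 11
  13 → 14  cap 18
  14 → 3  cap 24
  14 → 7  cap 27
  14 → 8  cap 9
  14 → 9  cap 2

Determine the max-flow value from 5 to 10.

augment #1: 5→0→10 bottleneck 10, total now 10
augment #2: 5→7→10 bottleneck 10, total now 20
augment #3: 5→7→3→10 bottleneck 4, total now 24
augment #4: 5→7→3→2→10 bottleneck 2, total now 26
augment #5: 5→14→3→2→10 bottleneck 2, total now 28
augment #6: 5→14→8→2→10 bottleneck 1, total now 29
augment #7: 5→14→3→4→1→0→10 bottleneck 6, total now 35

Maximum flow value: 35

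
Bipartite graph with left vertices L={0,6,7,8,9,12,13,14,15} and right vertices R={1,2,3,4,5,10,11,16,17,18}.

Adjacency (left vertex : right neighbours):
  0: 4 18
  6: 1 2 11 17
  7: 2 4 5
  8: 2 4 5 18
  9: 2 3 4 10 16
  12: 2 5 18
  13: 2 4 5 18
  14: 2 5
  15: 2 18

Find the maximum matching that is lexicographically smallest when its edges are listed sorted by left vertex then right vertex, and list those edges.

|M| = 6 (so the lex-smallest maximum matching has 6 edges)
process left vertices in ascending order; for each, take the smallest-labelled available neighbour that still permits 6 edges overall, or leave it unmatched if none does
lex-smallest matching: {0-4, 6-1, 7-2, 8-5, 9-3, 12-18}

Lex-smallest maximum matching: {(0,4), (6,1), (7,2), (8,5), (9,3), (12,18)}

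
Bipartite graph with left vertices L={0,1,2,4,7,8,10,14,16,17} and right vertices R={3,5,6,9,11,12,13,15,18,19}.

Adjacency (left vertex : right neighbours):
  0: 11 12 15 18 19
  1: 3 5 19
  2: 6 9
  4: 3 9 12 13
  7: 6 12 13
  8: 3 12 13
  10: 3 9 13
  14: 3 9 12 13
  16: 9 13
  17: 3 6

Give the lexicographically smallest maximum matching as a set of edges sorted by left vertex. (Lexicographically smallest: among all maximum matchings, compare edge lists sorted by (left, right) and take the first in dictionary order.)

|M| = 7 (so the lex-smallest maximum matching has 7 edges)
process left vertices in ascending order; for each, take the smallest-labelled available neighbour that still permits 7 edges overall, or leave it unmatched if none does
lex-smallest matching: {0-11, 1-5, 2-6, 4-3, 7-12, 8-13, 10-9}

Lex-smallest maximum matching: {(0,11), (1,5), (2,6), (4,3), (7,12), (8,13), (10,9)}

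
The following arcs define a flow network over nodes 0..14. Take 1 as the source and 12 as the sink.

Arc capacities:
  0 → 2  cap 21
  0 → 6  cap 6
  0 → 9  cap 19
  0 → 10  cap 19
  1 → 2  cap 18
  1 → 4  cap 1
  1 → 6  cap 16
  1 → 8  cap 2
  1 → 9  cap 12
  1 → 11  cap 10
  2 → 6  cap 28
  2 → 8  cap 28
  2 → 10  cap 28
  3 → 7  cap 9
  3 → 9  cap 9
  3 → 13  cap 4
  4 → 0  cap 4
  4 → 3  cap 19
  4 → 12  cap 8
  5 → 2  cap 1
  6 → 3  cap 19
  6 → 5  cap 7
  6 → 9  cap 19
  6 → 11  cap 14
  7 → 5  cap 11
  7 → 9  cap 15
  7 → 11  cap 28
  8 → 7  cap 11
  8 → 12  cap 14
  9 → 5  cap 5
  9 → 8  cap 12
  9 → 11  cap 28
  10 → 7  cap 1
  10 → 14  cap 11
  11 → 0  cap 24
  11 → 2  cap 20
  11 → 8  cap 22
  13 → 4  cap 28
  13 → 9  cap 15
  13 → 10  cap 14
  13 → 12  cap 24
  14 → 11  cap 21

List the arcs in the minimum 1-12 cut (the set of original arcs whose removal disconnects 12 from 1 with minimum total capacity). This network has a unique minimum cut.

augment #1: 1→4→12 push 1
augment #2: 1→8→12 push 2
augment #3: 1→2→8→12 push 12
augment #4: 1→6→3→13→12 push 4
max flow = 19; residual-reachable set from 1 gives S-side
cut edges (S→T): {(1,4), (3,13), (8,12)} total cap 19

Min-cut arcs: {(1,4), (3,13), (8,12)} (total capacity 19)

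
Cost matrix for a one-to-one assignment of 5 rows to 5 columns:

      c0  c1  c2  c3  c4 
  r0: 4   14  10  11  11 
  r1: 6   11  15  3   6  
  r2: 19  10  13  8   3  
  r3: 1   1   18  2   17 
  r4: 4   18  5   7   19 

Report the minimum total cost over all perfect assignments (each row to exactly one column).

optimal assignment: row0→col0 (cost 4), row1→col3 (cost 3), row2→col4 (cost 3), row3→col1 (cost 1), row4→col2 (cost 5)
total = 4 + 3 + 3 + 1 + 5 = 16

Minimum assignment cost: 16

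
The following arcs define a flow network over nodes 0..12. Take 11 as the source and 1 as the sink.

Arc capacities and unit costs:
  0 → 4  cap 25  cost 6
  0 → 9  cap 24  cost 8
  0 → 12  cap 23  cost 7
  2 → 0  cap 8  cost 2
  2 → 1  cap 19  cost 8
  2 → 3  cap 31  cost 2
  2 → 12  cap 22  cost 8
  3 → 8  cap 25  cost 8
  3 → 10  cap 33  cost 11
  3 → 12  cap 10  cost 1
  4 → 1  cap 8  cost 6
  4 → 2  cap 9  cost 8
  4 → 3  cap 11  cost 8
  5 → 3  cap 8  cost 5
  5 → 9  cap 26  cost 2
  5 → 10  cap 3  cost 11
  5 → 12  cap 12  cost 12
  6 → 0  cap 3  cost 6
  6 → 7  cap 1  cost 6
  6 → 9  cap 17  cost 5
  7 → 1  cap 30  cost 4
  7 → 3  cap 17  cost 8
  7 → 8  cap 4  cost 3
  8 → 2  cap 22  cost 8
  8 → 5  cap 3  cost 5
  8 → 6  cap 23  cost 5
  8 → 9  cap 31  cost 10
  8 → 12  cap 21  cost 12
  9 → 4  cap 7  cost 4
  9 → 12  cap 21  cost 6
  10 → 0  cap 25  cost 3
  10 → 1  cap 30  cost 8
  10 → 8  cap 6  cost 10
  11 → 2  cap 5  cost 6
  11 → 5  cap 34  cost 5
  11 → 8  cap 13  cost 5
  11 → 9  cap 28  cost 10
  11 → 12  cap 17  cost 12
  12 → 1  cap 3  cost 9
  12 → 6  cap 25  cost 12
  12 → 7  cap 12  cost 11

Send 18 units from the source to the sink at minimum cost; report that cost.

Minimum cost for 18 units: 311

shortest-cost path #1: 11→2→1 push 5 @ unit cost 14 (adds 70)
shortest-cost path #2: 11→5→9→4→1 push 7 @ unit cost 17 (adds 119)
shortest-cost path #3: 11→8→6→7→1 push 1 @ unit cost 20 (adds 20)
shortest-cost path #4: 11→5→3→12→1 push 3 @ unit cost 20 (adds 60)
shortest-cost path #5: 11→8→2→1 push 2 @ unit cost 21 (adds 42)
total cost = 311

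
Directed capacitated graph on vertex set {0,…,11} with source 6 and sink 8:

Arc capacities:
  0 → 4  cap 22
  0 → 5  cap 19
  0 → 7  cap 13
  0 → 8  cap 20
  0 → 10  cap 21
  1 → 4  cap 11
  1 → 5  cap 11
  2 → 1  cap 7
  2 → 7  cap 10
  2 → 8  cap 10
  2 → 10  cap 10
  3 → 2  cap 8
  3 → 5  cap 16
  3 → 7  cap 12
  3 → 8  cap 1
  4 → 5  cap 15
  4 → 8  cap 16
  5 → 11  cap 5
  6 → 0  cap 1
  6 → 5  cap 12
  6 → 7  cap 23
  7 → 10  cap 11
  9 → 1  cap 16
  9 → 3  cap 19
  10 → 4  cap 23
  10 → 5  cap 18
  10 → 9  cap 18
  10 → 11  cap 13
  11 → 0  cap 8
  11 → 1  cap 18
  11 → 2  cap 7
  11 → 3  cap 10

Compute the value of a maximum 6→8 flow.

augment #1: 6→0→8 bottleneck 1, total now 1
augment #2: 6→5→11→0→8 bottleneck 5, total now 6
augment #3: 6→7→10→4→8 bottleneck 11, total now 17

Maximum flow value: 17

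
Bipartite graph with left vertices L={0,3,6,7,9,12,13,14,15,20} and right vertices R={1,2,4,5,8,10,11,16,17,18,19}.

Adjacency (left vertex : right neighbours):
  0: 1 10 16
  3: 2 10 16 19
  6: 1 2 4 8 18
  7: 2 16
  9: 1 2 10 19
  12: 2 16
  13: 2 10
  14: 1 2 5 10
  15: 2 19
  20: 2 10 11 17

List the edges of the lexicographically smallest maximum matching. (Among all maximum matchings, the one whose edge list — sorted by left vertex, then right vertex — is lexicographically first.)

|M| = 8 (so the lex-smallest maximum matching has 8 edges)
process left vertices in ascending order; for each, take the smallest-labelled available neighbour that still permits 8 edges overall, or leave it unmatched if none does
lex-smallest matching: {0-1, 3-2, 6-4, 7-16, 9-10, 14-5, 15-19, 20-11}

Lex-smallest maximum matching: {(0,1), (3,2), (6,4), (7,16), (9,10), (14,5), (15,19), (20,11)}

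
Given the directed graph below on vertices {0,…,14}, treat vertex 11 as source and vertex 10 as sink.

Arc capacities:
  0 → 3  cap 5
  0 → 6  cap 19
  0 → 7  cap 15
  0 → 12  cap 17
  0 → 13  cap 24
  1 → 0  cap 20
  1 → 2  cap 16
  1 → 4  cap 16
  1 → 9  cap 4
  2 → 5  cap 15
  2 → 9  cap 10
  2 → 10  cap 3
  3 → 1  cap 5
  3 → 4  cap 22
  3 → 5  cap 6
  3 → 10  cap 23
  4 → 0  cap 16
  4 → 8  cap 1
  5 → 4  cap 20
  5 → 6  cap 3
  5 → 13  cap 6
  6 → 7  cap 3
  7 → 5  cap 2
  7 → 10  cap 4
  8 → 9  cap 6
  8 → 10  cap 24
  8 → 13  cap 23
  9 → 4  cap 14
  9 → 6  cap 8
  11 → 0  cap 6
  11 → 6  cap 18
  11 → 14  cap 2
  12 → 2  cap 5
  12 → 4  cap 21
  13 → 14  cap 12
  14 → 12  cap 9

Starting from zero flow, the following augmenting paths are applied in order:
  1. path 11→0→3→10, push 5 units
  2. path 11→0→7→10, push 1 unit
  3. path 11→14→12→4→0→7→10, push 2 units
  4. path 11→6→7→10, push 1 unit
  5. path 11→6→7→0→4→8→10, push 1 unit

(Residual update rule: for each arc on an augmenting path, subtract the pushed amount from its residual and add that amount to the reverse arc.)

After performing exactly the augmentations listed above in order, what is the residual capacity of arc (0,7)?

after path 1 (11→0→3→10, push 5): res(0,7)=15
after path 2 (11→0→7→10, push 1): res(0,7)=14
after path 3 (11→14→12→4→0→7→10, push 2): res(0,7)=12
after path 4 (11→6→7→10, push 1): res(0,7)=12
after path 5 (11→6→7→0→4→8→10, push 1): res(0,7)=13

Residual capacity of (0,7): 13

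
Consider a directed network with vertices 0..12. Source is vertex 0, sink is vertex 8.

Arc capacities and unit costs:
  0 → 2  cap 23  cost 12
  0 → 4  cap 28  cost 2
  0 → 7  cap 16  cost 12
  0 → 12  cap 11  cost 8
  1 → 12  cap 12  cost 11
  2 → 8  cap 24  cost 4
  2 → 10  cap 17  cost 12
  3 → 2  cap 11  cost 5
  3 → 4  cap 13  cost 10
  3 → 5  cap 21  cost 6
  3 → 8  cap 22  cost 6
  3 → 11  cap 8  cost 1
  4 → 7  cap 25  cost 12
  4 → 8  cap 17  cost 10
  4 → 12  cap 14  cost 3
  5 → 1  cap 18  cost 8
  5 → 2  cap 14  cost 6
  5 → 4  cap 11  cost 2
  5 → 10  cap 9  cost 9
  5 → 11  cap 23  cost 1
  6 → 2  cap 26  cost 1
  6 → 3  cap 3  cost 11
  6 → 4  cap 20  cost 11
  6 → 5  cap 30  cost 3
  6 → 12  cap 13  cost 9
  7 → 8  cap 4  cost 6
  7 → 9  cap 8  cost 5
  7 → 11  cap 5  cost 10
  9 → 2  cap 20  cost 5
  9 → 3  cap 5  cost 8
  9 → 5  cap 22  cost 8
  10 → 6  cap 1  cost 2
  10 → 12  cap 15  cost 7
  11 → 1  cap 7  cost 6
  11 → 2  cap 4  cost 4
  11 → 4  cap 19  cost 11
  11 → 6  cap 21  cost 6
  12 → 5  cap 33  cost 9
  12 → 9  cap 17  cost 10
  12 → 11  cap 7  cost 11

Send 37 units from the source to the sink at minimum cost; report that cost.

shortest-cost path #1: 0→4→8 push 17 @ unit cost 12 (adds 204)
shortest-cost path #2: 0→2→8 push 20 @ unit cost 16 (adds 320)
total cost = 524

Minimum cost for 37 units: 524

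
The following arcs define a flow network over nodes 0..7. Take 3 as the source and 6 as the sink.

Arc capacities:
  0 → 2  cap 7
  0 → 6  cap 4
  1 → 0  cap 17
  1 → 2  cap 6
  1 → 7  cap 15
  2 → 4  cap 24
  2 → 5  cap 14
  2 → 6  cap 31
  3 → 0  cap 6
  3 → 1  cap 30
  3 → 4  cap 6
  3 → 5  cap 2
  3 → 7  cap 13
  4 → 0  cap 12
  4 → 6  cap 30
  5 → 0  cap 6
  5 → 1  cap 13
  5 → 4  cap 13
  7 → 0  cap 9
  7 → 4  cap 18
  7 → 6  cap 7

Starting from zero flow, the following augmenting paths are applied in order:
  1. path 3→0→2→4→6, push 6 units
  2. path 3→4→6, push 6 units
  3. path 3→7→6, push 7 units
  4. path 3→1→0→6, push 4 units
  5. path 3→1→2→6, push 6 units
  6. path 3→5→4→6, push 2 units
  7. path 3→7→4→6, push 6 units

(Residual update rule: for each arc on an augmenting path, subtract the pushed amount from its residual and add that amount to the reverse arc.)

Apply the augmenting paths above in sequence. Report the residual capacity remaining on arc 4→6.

Residual capacity of (4,6): 10

after path 1 (3→0→2→4→6, push 6): res(4,6)=24
after path 2 (3→4→6, push 6): res(4,6)=18
after path 3 (3→7→6, push 7): res(4,6)=18
after path 4 (3→1→0→6, push 4): res(4,6)=18
after path 5 (3→1→2→6, push 6): res(4,6)=18
after path 6 (3→5→4→6, push 2): res(4,6)=16
after path 7 (3→7→4→6, push 6): res(4,6)=10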